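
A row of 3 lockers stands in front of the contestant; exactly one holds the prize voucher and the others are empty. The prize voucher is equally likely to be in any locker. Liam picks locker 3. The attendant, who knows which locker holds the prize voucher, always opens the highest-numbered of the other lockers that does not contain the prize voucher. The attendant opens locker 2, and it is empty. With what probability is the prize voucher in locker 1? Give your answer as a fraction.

Apply Bayes' rule, conditioning on where the prize voucher actually is.
If it is in either of lockers 1 and 3 (prior 1/3 each): locker 2 is the highest-numbered option available, probability 1; weight (1/3)·1 = 1/3 each.
If it is in locker 2 (prior 1/3): the attendant opened locker 2, so this case is ruled out; weight (1/3)·0 = 0.
The weights sum to 2/3.
So P(the prize voucher in locker 1 | the attendant opened locker 2) = (1/3) / (2/3) = 1/2.

1/2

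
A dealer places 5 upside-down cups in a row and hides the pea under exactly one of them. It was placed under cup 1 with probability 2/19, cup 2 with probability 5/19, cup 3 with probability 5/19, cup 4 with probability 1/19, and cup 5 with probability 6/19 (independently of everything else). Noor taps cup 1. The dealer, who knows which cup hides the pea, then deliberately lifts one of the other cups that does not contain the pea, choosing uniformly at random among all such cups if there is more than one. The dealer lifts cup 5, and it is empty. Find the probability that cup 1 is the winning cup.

3/25

Condition on the true location of the pea.
If it is under cup 1 (prior 2/19): the dealer has 4 equally likely choices, so probability 1/4; weight (2/19)·(1/4) = 1/38.
If it is under either of cups 2 and 3 (prior 5/19 each): the dealer has 3 equally likely choices, so probability 1/3; weight (5/19)·(1/3) = 5/57 each.
If it is under cup 4 (prior 1/19): the dealer has 3 equally likely choices, so probability 1/3; weight (1/19)·(1/3) = 1/57.
If it is under cup 5 (prior 6/19): the dealer opened cup 5, so this case is ruled out; weight (6/19)·0 = 0.
The weights sum to 25/114.
So P(the pea under cup 1 | the dealer opened cup 5) = (1/38) / (25/114) = 3/25.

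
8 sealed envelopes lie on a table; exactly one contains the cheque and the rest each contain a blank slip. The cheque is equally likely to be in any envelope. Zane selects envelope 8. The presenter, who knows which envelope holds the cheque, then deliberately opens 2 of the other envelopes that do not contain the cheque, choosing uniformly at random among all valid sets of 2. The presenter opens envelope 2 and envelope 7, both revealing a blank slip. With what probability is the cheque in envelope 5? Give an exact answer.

Condition on the true location of the cheque.
If it is in any of envelopes 1, 3, 4, 5, and 6 (prior 1/8 each): the presenter has 15 equally likely choices, so probability 1/15; weight (1/8)·(1/15) = 1/120 each.
If it is in either of envelopes 2 and 7 (prior 1/8 each): that envelope was opened and seen not to hold the prize — ruled out; weight (1/8)·0 = 0 each.
If it is in envelope 8 (prior 1/8): the presenter has 21 equally likely choices, so probability 1/21; weight (1/8)·(1/21) = 1/168.
The weights sum to 1/21.
So P(the cheque in envelope 5 | the presenter opened envelope 2 and envelope 7) = (1/120) / (1/21) = 7/40.

7/40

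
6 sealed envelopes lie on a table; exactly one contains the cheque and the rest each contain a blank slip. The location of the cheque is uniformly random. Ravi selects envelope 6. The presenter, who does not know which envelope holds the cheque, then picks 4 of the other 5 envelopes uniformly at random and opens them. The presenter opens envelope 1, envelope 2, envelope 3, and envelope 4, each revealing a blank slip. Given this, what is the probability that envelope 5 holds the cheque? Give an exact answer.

1/2

Because the presenter chose which envelopes to open without knowing where the cheque is, the choice is independent of the prize location. Learning that none of the 4 opened envelopes holds the cheque simply rules out those 4 locations and leaves the remaining 2 envelopes still equally likely by symmetry.
So P(the cheque in envelope 5) = 1/2.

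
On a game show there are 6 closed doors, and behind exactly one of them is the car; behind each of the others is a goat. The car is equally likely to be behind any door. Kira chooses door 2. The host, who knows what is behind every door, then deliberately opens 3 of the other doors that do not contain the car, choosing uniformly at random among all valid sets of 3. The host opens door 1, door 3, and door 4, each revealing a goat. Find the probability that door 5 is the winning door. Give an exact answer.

5/12

Consider each possible location of the car in turn.
If it is behind any of doors 1, 3, and 4 (prior 1/6 each): that door was opened and seen not to hold the prize — ruled out; weight (1/6)·0 = 0 each.
If it is behind door 2 (prior 1/6): the host has 10 equally likely choices, so probability 1/10; weight (1/6)·(1/10) = 1/60.
If it is behind either of doors 5 and 6 (prior 1/6 each): the host has 4 equally likely choices, so probability 1/4; weight (1/6)·(1/4) = 1/24 each.
The weights sum to 1/10.
So P(the car behind door 5 | the host opened door 1, door 3, and door 4) = (1/24) / (1/10) = 5/12.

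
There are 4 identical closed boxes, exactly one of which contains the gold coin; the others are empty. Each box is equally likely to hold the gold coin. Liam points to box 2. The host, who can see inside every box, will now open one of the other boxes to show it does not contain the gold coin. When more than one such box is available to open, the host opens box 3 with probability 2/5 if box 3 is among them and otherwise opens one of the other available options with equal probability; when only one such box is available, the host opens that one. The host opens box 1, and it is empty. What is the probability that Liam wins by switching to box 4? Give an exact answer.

Apply Bayes' rule, conditioning on where the gold coin actually is.
If it is in box 1 (prior 1/4): the host opened box 1, so this case is ruled out; weight (1/4)·0 = 0.
If it is in box 2 (prior 1/4): box 3 is available but not opened; box 1 gets probability (1 − 2/5)/2 = 3/10; weight (1/4)·(3/10) = 3/40.
If it is in box 3 (prior 1/4): box 3 holds the prize so is unavailable; the host chooses uniformly among the 2 others, probability 1/2; weight (1/4)·(1/2) = 1/8.
If it is in box 4 (prior 1/4): box 3 is available but not opened, probability 3/5; weight (1/4)·(3/5) = 3/20.
The weights sum to 7/20.
So P(the gold coin in box 4 | the host opened box 1) = (3/20) / (7/20) = 3/7.

3/7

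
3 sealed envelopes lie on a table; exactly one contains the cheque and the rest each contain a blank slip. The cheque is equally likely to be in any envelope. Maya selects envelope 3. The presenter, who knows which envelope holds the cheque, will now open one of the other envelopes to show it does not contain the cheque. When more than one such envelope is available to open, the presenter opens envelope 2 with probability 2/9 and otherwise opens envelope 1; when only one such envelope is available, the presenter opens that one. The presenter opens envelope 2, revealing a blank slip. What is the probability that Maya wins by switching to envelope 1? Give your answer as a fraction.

Apply Bayes' rule, conditioning on where the cheque actually is.
If it is in envelope 1 (prior 1/3): only envelope 2 is available, probability 1; weight (1/3)·1 = 1/3.
If it is in envelope 2 (prior 1/3): the presenter opened envelope 2, so this case is ruled out; weight (1/3)·0 = 0.
If it is in envelope 3 (prior 1/3): envelope 2 is available, opened with probability 2/9; weight (1/3)·(2/9) = 2/27.
The weights sum to 11/27.
So P(the cheque in envelope 1 | the presenter opened envelope 2) = (1/3) / (11/27) = 9/11.

9/11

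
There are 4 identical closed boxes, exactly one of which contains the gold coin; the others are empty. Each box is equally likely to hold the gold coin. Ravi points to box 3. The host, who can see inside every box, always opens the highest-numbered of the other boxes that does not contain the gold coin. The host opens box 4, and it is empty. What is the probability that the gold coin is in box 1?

Apply Bayes' rule, conditioning on where the gold coin actually is.
If it is in any of boxes 1, 2, and 3 (prior 1/4 each): box 4 is the highest-numbered option available, probability 1; weight (1/4)·1 = 1/4 each.
If it is in box 4 (prior 1/4): the host opened box 4, so this case is ruled out; weight (1/4)·0 = 0.
The weights sum to 3/4.
So P(the gold coin in box 1 | the host opened box 4) = (1/4) / (3/4) = 1/3.

1/3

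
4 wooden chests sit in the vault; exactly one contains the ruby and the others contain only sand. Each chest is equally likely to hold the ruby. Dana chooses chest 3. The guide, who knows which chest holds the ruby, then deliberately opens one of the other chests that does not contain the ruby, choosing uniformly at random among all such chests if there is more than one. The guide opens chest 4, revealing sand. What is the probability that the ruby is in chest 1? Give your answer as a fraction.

Consider each possible location of the ruby in turn.
If it is in either of chests 1 and 2 (prior 1/4 each): the guide has 2 equally likely choices, so probability 1/2; weight (1/4)·(1/2) = 1/8 each.
If it is in chest 3 (prior 1/4): the guide has 3 equally likely choices, so probability 1/3; weight (1/4)·(1/3) = 1/12.
If it is in chest 4 (prior 1/4): the guide opened chest 4, so this case is ruled out; weight (1/4)·0 = 0.
The weights sum to 1/3.
So P(the ruby in chest 1 | the guide opened chest 4) = (1/8) / (1/3) = 3/8.

3/8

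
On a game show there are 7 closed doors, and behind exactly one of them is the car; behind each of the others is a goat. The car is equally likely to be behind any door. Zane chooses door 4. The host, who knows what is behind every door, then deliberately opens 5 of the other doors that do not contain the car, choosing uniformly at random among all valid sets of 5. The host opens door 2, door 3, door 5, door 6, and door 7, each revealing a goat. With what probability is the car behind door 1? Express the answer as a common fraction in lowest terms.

6/7

Condition on the true location of the car.
If it is behind door 1 (prior 1/7): the host has no choice, probability 1; weight (1/7)·1 = 1/7.
If it is behind any of doors 2, 3, 5, 6, and 7 (prior 1/7 each): that door was opened and seen not to hold the prize — ruled out; weight (1/7)·0 = 0 each.
If it is behind door 4 (prior 1/7): the host has 6 equally likely choices, so probability 1/6; weight (1/7)·(1/6) = 1/42.
The weights sum to 1/6.
So P(the car behind door 1 | the host opened door 2, door 3, door 5, door 6, and door 7) = (1/7) / (1/6) = 6/7.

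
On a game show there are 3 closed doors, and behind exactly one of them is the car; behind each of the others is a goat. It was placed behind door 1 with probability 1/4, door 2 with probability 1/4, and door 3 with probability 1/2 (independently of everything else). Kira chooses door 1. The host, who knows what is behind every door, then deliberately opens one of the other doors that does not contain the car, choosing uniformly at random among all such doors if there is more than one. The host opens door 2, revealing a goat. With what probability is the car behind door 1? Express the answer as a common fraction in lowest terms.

1/5

Apply Bayes' rule, conditioning on where the car actually is.
If it is behind door 1 (prior 1/4): the host has 2 equally likely choices, so probability 1/2; weight (1/4)·(1/2) = 1/8.
If it is behind door 2 (prior 1/4): the host opened door 2, so this case is ruled out; weight (1/4)·0 = 0.
If it is behind door 3 (prior 1/2): the host has no choice, probability 1; weight (1/2)·1 = 1/2.
The weights sum to 5/8.
So P(the car behind door 1 | the host opened door 2) = (1/8) / (5/8) = 1/5.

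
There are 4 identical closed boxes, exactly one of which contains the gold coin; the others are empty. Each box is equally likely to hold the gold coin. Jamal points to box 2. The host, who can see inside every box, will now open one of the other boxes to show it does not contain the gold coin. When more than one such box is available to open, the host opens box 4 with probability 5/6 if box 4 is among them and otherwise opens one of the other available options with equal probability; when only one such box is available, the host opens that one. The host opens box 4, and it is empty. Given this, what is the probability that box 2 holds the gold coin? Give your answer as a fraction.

Condition on the true location of the gold coin.
If it is in any of boxes 1, 2, and 3 (prior 1/4 each): box 4 is available, opened with probability 5/6; weight (1/4)·(5/6) = 5/24 each.
If it is in box 4 (prior 1/4): the host opened box 4, so this case is ruled out; weight (1/4)·0 = 0.
The weights sum to 5/8.
So P(the gold coin in box 2 | the host opened box 4) = (5/24) / (5/8) = 1/3.

1/3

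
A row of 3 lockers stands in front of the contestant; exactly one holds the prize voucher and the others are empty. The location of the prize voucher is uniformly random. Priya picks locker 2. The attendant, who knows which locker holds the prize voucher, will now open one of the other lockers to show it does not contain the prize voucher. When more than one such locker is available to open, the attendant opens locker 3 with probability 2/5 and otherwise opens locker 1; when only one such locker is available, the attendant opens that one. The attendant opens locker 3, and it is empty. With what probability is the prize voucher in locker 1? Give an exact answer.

5/7

Consider each possible location of the prize voucher in turn.
If it is in locker 1 (prior 1/3): only locker 3 is available, probability 1; weight (1/3)·1 = 1/3.
If it is in locker 2 (prior 1/3): locker 3 is available, opened with probability 2/5; weight (1/3)·(2/5) = 2/15.
If it is in locker 3 (prior 1/3): the attendant opened locker 3, so this case is ruled out; weight (1/3)·0 = 0.
The weights sum to 7/15.
So P(the prize voucher in locker 1 | the attendant opened locker 3) = (1/3) / (7/15) = 5/7.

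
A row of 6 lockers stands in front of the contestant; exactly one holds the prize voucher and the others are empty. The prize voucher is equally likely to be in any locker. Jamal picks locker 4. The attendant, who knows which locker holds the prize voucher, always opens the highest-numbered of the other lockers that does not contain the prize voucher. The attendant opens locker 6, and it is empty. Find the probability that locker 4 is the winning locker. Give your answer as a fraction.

Apply Bayes' rule, conditioning on where the prize voucher actually is.
If it is in any of lockers 1, 2, 3, 4, and 5 (prior 1/6 each): locker 6 is the highest-numbered option available, probability 1; weight (1/6)·1 = 1/6 each.
If it is in locker 6 (prior 1/6): the attendant opened locker 6, so this case is ruled out; weight (1/6)·0 = 0.
The weights sum to 5/6.
So P(the prize voucher in locker 4 | the attendant opened locker 6) = (1/6) / (5/6) = 1/5.

1/5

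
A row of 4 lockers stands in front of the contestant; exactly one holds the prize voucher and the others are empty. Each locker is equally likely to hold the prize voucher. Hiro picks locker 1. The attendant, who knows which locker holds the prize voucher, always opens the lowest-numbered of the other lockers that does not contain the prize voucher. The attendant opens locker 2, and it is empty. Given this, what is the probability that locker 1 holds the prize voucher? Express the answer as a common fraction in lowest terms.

Condition on the true location of the prize voucher.
If it is in any of lockers 1, 3, and 4 (prior 1/4 each): locker 2 is the lowest-numbered option available, probability 1; weight (1/4)·1 = 1/4 each.
If it is in locker 2 (prior 1/4): the attendant opened locker 2, so this case is ruled out; weight (1/4)·0 = 0.
The weights sum to 3/4.
So P(the prize voucher in locker 1 | the attendant opened locker 2) = (1/4) / (3/4) = 1/3.

1/3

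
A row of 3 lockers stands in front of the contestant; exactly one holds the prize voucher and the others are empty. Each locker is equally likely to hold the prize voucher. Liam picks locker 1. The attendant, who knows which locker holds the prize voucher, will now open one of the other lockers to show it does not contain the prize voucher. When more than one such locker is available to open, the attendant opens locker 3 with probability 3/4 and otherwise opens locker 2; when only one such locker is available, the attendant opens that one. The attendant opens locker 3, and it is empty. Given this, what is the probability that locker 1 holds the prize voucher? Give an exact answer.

Condition on the true location of the prize voucher.
If it is in locker 1 (prior 1/3): locker 3 is available, opened with probability 3/4; weight (1/3)·(3/4) = 1/4.
If it is in locker 2 (prior 1/3): only locker 3 is available, probability 1; weight (1/3)·1 = 1/3.
If it is in locker 3 (prior 1/3): the attendant opened locker 3, so this case is ruled out; weight (1/3)·0 = 0.
The weights sum to 7/12.
So P(the prize voucher in locker 1 | the attendant opened locker 3) = (1/4) / (7/12) = 3/7.

3/7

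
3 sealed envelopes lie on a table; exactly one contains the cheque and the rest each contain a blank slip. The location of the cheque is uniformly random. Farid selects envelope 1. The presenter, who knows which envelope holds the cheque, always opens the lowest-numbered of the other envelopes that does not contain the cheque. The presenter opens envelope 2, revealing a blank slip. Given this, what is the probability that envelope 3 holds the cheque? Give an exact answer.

1/2

Consider each possible location of the cheque in turn.
If it is in either of envelopes 1 and 3 (prior 1/3 each): envelope 2 is the lowest-numbered option available, probability 1; weight (1/3)·1 = 1/3 each.
If it is in envelope 2 (prior 1/3): the presenter opened envelope 2, so this case is ruled out; weight (1/3)·0 = 0.
The weights sum to 2/3.
So P(the cheque in envelope 3 | the presenter opened envelope 2) = (1/3) / (2/3) = 1/2.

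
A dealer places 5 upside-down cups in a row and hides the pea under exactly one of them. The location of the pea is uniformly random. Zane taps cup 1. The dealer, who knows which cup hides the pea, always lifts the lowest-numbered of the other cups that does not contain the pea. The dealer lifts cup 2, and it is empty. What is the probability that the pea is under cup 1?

Condition on the true location of the pea.
If it is under any of cups 1, 3, 4, and 5 (prior 1/5 each): cup 2 is the lowest-numbered option available, probability 1; weight (1/5)·1 = 1/5 each.
If it is under cup 2 (prior 1/5): the dealer opened cup 2, so this case is ruled out; weight (1/5)·0 = 0.
The weights sum to 4/5.
So P(the pea under cup 1 | the dealer opened cup 2) = (1/5) / (4/5) = 1/4.

1/4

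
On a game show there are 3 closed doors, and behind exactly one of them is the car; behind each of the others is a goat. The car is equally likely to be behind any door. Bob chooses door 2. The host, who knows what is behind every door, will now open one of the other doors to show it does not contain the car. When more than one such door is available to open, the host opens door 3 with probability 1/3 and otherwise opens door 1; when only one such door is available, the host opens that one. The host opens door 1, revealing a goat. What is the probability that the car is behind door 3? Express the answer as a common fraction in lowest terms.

Apply Bayes' rule, conditioning on where the car actually is.
If it is behind door 1 (prior 1/3): the host opened door 1, so this case is ruled out; weight (1/3)·0 = 0.
If it is behind door 2 (prior 1/3): door 3 is available but not opened, probability 2/3; weight (1/3)·(2/3) = 2/9.
If it is behind door 3 (prior 1/3): only door 1 is available, probability 1; weight (1/3)·1 = 1/3.
The weights sum to 5/9.
So P(the car behind door 3 | the host opened door 1) = (1/3) / (5/9) = 3/5.

3/5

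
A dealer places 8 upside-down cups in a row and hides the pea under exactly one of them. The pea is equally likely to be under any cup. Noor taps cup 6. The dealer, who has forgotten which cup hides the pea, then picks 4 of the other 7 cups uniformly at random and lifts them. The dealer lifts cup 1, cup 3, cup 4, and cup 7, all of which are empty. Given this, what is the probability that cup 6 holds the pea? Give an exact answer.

Because the dealer chose which cups to lift without knowing where the pea is, the choice is independent of the prize location. Learning that none of the 4 opened cups holds the pea simply rules out those 4 locations and leaves the remaining 4 cups still equally likely by symmetry.
So P(the pea under cup 6) = 1/4.

1/4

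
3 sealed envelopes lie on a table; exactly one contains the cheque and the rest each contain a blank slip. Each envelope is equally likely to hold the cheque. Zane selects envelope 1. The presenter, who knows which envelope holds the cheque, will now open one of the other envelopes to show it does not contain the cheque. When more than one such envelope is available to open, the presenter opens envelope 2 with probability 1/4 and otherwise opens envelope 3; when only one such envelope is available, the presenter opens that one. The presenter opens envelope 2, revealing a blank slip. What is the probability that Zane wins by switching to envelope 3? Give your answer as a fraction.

4/5

Consider each possible location of the cheque in turn.
If it is in envelope 1 (prior 1/3): envelope 2 is available, opened with probability 1/4; weight (1/3)·(1/4) = 1/12.
If it is in envelope 2 (prior 1/3): the presenter opened envelope 2, so this case is ruled out; weight (1/3)·0 = 0.
If it is in envelope 3 (prior 1/3): only envelope 2 is available, probability 1; weight (1/3)·1 = 1/3.
The weights sum to 5/12.
So P(the cheque in envelope 3 | the presenter opened envelope 2) = (1/3) / (5/12) = 4/5.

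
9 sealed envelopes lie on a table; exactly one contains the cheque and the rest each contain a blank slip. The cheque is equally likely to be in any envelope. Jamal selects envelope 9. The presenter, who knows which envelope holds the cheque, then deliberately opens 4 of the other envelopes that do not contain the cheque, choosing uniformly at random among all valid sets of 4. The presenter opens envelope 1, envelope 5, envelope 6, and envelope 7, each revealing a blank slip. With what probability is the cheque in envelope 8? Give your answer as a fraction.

2/9

Apply Bayes' rule, conditioning on where the cheque actually is.
If it is in any of envelopes 1, 5, 6, and 7 (prior 1/9 each): that envelope was opened and seen not to hold the prize — ruled out; weight (1/9)·0 = 0 each.
If it is in any of envelopes 2, 3, 4, and 8 (prior 1/9 each): the presenter has 35 equally likely choices, so probability 1/35; weight (1/9)·(1/35) = 1/315 each.
If it is in envelope 9 (prior 1/9): the presenter has 70 equally likely choices, so probability 1/70; weight (1/9)·(1/70) = 1/630.
The weights sum to 1/70.
So P(the cheque in envelope 8 | the presenter opened envelope 1, envelope 5, envelope 6, and envelope 7) = (1/315) / (1/70) = 2/9.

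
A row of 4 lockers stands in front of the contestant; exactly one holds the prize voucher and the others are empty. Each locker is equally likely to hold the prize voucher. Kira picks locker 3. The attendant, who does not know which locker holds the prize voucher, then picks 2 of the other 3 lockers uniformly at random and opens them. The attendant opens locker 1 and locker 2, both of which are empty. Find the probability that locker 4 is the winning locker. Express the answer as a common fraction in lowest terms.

1/2

Because the attendant chose which lockers to open without knowing where the prize voucher is, the choice is independent of the prize location. Learning that none of the 2 opened lockers holds the prize voucher simply rules out those 2 locations and leaves the remaining 2 lockers still equally likely by symmetry.
So P(the prize voucher in locker 4) = 1/2.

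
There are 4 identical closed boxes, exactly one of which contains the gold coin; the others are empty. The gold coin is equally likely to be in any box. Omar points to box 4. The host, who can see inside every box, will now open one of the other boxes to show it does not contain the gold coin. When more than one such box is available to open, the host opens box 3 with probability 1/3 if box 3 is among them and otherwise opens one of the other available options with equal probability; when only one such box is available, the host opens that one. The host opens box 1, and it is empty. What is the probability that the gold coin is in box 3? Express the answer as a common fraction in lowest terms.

Consider each possible location of the gold coin in turn.
If it is in box 1 (prior 1/4): the host opened box 1, so this case is ruled out; weight (1/4)·0 = 0.
If it is in box 2 (prior 1/4): box 3 is available but not opened, probability 2/3; weight (1/4)·(2/3) = 1/6.
If it is in box 3 (prior 1/4): box 3 holds the prize so is unavailable; the host chooses uniformly among the 2 others, probability 1/2; weight (1/4)·(1/2) = 1/8.
If it is in box 4 (prior 1/4): box 3 is available but not opened; box 1 gets probability (1 − 1/3)/2 = 1/3; weight (1/4)·(1/3) = 1/12.
The weights sum to 3/8.
So P(the gold coin in box 3 | the host opened box 1) = (1/8) / (3/8) = 1/3.

1/3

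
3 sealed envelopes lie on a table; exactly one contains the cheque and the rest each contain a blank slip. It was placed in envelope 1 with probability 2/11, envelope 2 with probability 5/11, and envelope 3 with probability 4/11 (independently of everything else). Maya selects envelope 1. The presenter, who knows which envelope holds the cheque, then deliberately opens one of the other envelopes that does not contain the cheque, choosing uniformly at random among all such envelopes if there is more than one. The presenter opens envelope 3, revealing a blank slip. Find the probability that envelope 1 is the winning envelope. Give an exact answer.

1/6

Condition on the true location of the cheque.
If it is in envelope 1 (prior 2/11): the presenter has 2 equally likely choices, so probability 1/2; weight (2/11)·(1/2) = 1/11.
If it is in envelope 2 (prior 5/11): the presenter has no choice, probability 1; weight (5/11)·1 = 5/11.
If it is in envelope 3 (prior 4/11): the presenter opened envelope 3, so this case is ruled out; weight (4/11)·0 = 0.
The weights sum to 6/11.
So P(the cheque in envelope 1 | the presenter opened envelope 3) = (1/11) / (6/11) = 1/6.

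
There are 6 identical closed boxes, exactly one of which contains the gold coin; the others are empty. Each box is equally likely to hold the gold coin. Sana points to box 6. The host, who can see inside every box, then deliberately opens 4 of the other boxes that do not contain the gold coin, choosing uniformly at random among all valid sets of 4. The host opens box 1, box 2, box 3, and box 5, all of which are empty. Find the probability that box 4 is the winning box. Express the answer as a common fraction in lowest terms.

Apply Bayes' rule, conditioning on where the gold coin actually is.
If it is in any of boxes 1, 2, 3, and 5 (prior 1/6 each): that box was opened and seen not to hold the prize — ruled out; weight (1/6)·0 = 0 each.
If it is in box 4 (prior 1/6): the host has no choice, probability 1; weight (1/6)·1 = 1/6.
If it is in box 6 (prior 1/6): the host has 5 equally likely choices, so probability 1/5; weight (1/6)·(1/5) = 1/30.
The weights sum to 1/5.
So P(the gold coin in box 4 | the host opened box 1, box 2, box 3, and box 5) = (1/6) / (1/5) = 5/6.

5/6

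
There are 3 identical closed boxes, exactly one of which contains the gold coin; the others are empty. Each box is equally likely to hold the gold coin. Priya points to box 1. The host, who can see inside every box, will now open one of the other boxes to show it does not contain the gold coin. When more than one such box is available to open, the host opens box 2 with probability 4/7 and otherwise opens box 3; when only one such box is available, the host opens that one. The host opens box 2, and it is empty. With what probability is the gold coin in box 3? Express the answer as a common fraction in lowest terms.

7/11

Consider each possible location of the gold coin in turn.
If it is in box 1 (prior 1/3): box 2 is available, opened with probability 4/7; weight (1/3)·(4/7) = 4/21.
If it is in box 2 (prior 1/3): the host opened box 2, so this case is ruled out; weight (1/3)·0 = 0.
If it is in box 3 (prior 1/3): only box 2 is available, probability 1; weight (1/3)·1 = 1/3.
The weights sum to 11/21.
So P(the gold coin in box 3 | the host opened box 2) = (1/3) / (11/21) = 7/11.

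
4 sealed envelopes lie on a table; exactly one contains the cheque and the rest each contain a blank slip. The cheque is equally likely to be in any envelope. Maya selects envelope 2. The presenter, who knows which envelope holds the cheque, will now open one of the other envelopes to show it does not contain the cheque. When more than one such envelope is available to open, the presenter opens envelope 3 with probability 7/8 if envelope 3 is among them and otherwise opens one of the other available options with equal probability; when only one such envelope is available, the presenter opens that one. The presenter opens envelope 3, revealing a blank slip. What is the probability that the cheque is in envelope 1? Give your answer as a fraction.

1/3

Consider each possible location of the cheque in turn.
If it is in any of envelopes 1, 2, and 4 (prior 1/4 each): envelope 3 is available, opened with probability 7/8; weight (1/4)·(7/8) = 7/32 each.
If it is in envelope 3 (prior 1/4): the presenter opened envelope 3, so this case is ruled out; weight (1/4)·0 = 0.
The weights sum to 21/32.
So P(the cheque in envelope 1 | the presenter opened envelope 3) = (7/32) / (21/32) = 1/3.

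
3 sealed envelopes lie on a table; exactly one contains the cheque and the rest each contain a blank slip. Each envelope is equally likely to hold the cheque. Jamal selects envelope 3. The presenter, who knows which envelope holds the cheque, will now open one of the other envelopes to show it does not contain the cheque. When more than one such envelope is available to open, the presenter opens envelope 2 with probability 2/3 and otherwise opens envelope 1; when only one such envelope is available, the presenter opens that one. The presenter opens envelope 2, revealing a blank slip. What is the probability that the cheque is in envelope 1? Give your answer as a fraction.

Consider each possible location of the cheque in turn.
If it is in envelope 1 (prior 1/3): only envelope 2 is available, probability 1; weight (1/3)·1 = 1/3.
If it is in envelope 2 (prior 1/3): the presenter opened envelope 2, so this case is ruled out; weight (1/3)·0 = 0.
If it is in envelope 3 (prior 1/3): envelope 2 is available, opened with probability 2/3; weight (1/3)·(2/3) = 2/9.
The weights sum to 5/9.
So P(the cheque in envelope 1 | the presenter opened envelope 2) = (1/3) / (5/9) = 3/5.

3/5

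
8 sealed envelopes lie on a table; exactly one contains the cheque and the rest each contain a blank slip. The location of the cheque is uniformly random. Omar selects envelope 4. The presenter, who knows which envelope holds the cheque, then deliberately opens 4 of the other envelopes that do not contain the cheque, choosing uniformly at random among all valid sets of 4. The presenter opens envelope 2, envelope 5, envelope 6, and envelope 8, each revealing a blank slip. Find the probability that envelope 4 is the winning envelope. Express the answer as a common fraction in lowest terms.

Apply Bayes' rule, conditioning on where the cheque actually is.
If it is in any of envelopes 1, 3, and 7 (prior 1/8 each): the presenter has 15 equally likely choices, so probability 1/15; weight (1/8)·(1/15) = 1/120 each.
If it is in any of envelopes 2, 5, 6, and 8 (prior 1/8 each): that envelope was opened and seen not to hold the prize — ruled out; weight (1/8)·0 = 0 each.
If it is in envelope 4 (prior 1/8): the presenter has 35 equally likely choices, so probability 1/35; weight (1/8)·(1/35) = 1/280.
The weights sum to 1/35.
So P(the cheque in envelope 4 | the presenter opened envelope 2, envelope 5, envelope 6, and envelope 8) = (1/280) / (1/35) = 1/8.

1/8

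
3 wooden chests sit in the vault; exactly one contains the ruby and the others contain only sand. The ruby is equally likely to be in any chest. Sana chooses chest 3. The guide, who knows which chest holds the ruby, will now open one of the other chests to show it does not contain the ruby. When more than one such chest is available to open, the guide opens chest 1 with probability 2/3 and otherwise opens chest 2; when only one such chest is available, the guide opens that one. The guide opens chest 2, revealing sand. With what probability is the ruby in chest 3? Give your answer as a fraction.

1/4

Condition on the true location of the ruby.
If it is in chest 1 (prior 1/3): only chest 2 is available, probability 1; weight (1/3)·1 = 1/3.
If it is in chest 2 (prior 1/3): the guide opened chest 2, so this case is ruled out; weight (1/3)·0 = 0.
If it is in chest 3 (prior 1/3): chest 1 is available but not opened, probability 1/3; weight (1/3)·(1/3) = 1/9.
The weights sum to 4/9.
So P(the ruby in chest 3 | the guide opened chest 2) = (1/9) / (4/9) = 1/4.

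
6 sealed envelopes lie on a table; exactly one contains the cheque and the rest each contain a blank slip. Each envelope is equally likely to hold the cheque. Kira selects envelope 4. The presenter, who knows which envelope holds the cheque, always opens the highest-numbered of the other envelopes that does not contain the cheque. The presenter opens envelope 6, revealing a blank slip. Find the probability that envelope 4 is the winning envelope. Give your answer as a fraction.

Condition on the true location of the cheque.
If it is in any of envelopes 1, 2, 3, 4, and 5 (prior 1/6 each): envelope 6 is the highest-numbered option available, probability 1; weight (1/6)·1 = 1/6 each.
If it is in envelope 6 (prior 1/6): the presenter opened envelope 6, so this case is ruled out; weight (1/6)·0 = 0.
The weights sum to 5/6.
So P(the cheque in envelope 4 | the presenter opened envelope 6) = (1/6) / (5/6) = 1/5.

1/5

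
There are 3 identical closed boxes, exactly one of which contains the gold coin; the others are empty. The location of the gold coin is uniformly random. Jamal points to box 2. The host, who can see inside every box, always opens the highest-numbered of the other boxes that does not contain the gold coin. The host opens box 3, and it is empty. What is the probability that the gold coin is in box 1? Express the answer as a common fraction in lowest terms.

Consider each possible location of the gold coin in turn.
If it is in either of boxes 1 and 2 (prior 1/3 each): box 3 is the highest-numbered option available, probability 1; weight (1/3)·1 = 1/3 each.
If it is in box 3 (prior 1/3): the host opened box 3, so this case is ruled out; weight (1/3)·0 = 0.
The weights sum to 2/3.
So P(the gold coin in box 1 | the host opened box 3) = (1/3) / (2/3) = 1/2.

1/2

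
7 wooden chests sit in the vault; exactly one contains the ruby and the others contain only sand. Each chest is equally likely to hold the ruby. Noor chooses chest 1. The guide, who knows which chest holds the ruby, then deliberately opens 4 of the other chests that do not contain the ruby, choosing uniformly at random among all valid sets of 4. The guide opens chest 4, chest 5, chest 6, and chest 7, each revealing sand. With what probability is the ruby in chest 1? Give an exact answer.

1/7

Condition on the true location of the ruby.
If it is in chest 1 (prior 1/7): the guide has 15 equally likely choices, so probability 1/15; weight (1/7)·(1/15) = 1/105.
If it is in either of chests 2 and 3 (prior 1/7 each): the guide has 5 equally likely choices, so probability 1/5; weight (1/7)·(1/5) = 1/35 each.
If it is in any of chests 4, 5, 6, and 7 (prior 1/7 each): that chest was opened and seen not to hold the prize — ruled out; weight (1/7)·0 = 0 each.
The weights sum to 1/15.
So P(the ruby in chest 1 | the guide opened chest 4, chest 5, chest 6, and chest 7) = (1/105) / (1/15) = 1/7.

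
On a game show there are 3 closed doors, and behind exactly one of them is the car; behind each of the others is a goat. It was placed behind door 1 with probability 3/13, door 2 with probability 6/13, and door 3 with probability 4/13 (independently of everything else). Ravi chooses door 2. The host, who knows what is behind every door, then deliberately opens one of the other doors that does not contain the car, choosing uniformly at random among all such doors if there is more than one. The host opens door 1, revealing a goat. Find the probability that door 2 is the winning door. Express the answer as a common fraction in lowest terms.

Consider each possible location of the car in turn.
If it is behind door 1 (prior 3/13): the host opened door 1, so this case is ruled out; weight (3/13)·0 = 0.
If it is behind door 2 (prior 6/13): the host has 2 equally likely choices, so probability 1/2; weight (6/13)·(1/2) = 3/13.
If it is behind door 3 (prior 4/13): the host has no choice, probability 1; weight (4/13)·1 = 4/13.
The weights sum to 7/13.
So P(the car behind door 2 | the host opened door 1) = (3/13) / (7/13) = 3/7.

3/7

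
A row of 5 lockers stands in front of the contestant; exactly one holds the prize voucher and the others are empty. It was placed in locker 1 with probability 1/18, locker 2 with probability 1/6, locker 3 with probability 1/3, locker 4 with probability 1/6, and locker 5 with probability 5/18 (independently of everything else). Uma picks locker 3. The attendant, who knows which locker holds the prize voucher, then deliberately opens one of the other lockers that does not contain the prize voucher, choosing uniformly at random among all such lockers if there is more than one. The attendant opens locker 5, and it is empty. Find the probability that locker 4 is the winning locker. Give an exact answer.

6/23

Consider each possible location of the prize voucher in turn.
If it is in locker 1 (prior 1/18): the attendant has 3 equally likely choices, so probability 1/3; weight (1/18)·(1/3) = 1/54.
If it is in either of lockers 2 and 4 (prior 1/6 each): the attendant has 3 equally likely choices, so probability 1/3; weight (1/6)·(1/3) = 1/18 each.
If it is in locker 3 (prior 1/3): the attendant has 4 equally likely choices, so probability 1/4; weight (1/3)·(1/4) = 1/12.
If it is in locker 5 (prior 5/18): the attendant opened locker 5, so this case is ruled out; weight (5/18)·0 = 0.
The weights sum to 23/108.
So P(the prize voucher in locker 4 | the attendant opened locker 5) = (1/18) / (23/108) = 6/23.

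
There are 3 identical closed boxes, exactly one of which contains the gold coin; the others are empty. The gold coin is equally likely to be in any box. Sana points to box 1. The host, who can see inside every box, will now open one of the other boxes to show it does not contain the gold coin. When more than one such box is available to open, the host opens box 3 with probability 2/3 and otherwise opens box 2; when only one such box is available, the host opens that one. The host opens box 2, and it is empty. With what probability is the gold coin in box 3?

3/4

Consider each possible location of the gold coin in turn.
If it is in box 1 (prior 1/3): box 3 is available but not opened, probability 1/3; weight (1/3)·(1/3) = 1/9.
If it is in box 2 (prior 1/3): the host opened box 2, so this case is ruled out; weight (1/3)·0 = 0.
If it is in box 3 (prior 1/3): only box 2 is available, probability 1; weight (1/3)·1 = 1/3.
The weights sum to 4/9.
So P(the gold coin in box 3 | the host opened box 2) = (1/3) / (4/9) = 3/4.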